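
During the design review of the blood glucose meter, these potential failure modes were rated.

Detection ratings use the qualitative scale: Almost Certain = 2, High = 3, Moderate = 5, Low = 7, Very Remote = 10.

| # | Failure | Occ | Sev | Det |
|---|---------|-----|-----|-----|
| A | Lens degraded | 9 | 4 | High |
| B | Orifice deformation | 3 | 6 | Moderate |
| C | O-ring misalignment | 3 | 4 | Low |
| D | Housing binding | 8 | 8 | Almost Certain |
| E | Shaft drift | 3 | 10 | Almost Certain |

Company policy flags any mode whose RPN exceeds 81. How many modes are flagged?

4

RPN = Severity × Occurrence × Detection:
  A: 4 × 9 × 3 = 108
  B: 6 × 3 × 5 = 90
  C: 4 × 3 × 7 = 84
  D: 8 × 8 × 2 = 128
  E: 10 × 3 × 2 = 60
Modes with RPN > 81: A (108), B (90), C (84), D (128) → 4.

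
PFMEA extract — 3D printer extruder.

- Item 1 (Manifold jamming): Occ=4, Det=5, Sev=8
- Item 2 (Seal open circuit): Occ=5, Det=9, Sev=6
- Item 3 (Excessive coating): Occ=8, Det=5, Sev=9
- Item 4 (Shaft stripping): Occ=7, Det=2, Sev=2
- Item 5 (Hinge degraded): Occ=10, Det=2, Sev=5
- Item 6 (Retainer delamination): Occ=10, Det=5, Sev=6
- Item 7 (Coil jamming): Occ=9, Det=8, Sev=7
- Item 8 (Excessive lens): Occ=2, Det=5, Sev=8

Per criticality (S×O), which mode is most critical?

Item 3

Criticality = Severity × Occurrence:
  Item 1: 8 × 4 = 32
  Item 2: 6 × 5 = 30
  Item 3: 9 × 8 = 72
  Item 4: 2 × 7 = 14
  Item 5: 5 × 10 = 50
  Item 6: 6 × 10 = 60
  Item 7: 7 × 9 = 63
  Item 8: 8 × 2 = 16
Highest criticality is 72 → Item 3.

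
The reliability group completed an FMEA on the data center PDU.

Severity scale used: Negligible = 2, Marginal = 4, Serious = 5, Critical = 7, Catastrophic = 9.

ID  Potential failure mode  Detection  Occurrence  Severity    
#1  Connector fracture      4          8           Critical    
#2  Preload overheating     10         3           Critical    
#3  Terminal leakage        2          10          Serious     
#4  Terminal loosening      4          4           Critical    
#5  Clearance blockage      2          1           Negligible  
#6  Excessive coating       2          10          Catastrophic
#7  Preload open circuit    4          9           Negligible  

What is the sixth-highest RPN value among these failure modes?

72

RPN = Severity × Occurrence × Detection:
  #1: 7 × 8 × 4 = 224
  #2: 7 × 3 × 10 = 210
  #3: 5 × 10 × 2 = 100
  #4: 7 × 4 × 4 = 112
  #5: 2 × 1 × 2 = 4
  #6: 9 × 10 × 2 = 180
  #7: 2 × 9 × 4 = 72
Sorted descending: 224, 210, 180, 112, 100, 72, 4.
The sixth-highest RPN is 72 (#7).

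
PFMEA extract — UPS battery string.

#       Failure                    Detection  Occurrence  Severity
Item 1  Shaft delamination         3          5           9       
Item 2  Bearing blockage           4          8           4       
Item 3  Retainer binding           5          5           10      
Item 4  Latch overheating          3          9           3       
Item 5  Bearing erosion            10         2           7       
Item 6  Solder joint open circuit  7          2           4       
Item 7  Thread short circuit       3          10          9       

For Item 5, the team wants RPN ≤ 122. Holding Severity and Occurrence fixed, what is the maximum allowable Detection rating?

Item 5: S=7, O=2, D=10 → current RPN = 140.
Fixed product = 14. Need 14 × D ≤ 122, so D ≤ 122/14 = 8.71.
Maximum integer Detection rating = 8 (gives RPN 112; D=9 would give 126 > 122).

8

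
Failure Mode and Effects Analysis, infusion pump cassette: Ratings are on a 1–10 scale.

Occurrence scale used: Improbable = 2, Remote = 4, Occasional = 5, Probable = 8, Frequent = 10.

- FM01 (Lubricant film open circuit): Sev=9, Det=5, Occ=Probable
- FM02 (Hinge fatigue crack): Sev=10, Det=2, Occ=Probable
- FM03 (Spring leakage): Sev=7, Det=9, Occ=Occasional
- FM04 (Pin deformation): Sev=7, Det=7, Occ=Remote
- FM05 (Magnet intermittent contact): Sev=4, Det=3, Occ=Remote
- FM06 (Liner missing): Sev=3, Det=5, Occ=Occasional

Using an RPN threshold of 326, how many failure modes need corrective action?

RPN = Severity × Occurrence × Detection:
  FM01: 9 × 8 × 5 = 360
  FM02: 10 × 8 × 2 = 160
  FM03: 7 × 5 × 9 = 315
  FM04: 7 × 4 × 7 = 196
  FM05: 4 × 4 × 3 = 48
  FM06: 3 × 5 × 5 = 75
Modes with RPN ≥ 326: FM01 (360) → 1.

1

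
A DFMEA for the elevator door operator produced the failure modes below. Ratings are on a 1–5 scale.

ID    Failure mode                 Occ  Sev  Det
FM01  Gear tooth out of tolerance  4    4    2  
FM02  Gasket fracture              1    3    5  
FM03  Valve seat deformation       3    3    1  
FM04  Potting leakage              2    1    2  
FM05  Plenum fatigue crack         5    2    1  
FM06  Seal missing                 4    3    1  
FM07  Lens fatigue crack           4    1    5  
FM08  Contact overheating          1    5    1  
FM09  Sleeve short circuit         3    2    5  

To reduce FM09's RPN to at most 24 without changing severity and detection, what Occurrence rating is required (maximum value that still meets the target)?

FM09: S=2, O=3, D=5 → current RPN = 30.
Fixed product = 10. Need 10 × O ≤ 24, so O ≤ 24/10 = 2.40.
Maximum integer Occurrence rating = 2 (gives RPN 20; O=3 would give 30 > 24).

2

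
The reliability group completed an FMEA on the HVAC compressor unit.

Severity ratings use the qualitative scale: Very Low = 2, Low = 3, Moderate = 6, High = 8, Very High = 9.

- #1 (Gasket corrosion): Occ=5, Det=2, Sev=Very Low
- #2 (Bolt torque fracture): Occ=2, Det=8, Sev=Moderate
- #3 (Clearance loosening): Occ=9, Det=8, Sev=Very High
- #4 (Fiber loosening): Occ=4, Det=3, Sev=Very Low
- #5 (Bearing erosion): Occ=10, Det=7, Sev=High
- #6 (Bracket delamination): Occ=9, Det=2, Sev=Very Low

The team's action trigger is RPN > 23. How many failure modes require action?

5

RPN = Severity × Occurrence × Detection:
  #1: 2 × 5 × 2 = 20
  #2: 6 × 2 × 8 = 96
  #3: 9 × 9 × 8 = 648
  #4: 2 × 4 × 3 = 24
  #5: 8 × 10 × 7 = 560
  #6: 2 × 9 × 2 = 36
Modes with RPN > 23: #2 (96), #3 (648), #4 (24), #5 (560), #6 (36) → 5.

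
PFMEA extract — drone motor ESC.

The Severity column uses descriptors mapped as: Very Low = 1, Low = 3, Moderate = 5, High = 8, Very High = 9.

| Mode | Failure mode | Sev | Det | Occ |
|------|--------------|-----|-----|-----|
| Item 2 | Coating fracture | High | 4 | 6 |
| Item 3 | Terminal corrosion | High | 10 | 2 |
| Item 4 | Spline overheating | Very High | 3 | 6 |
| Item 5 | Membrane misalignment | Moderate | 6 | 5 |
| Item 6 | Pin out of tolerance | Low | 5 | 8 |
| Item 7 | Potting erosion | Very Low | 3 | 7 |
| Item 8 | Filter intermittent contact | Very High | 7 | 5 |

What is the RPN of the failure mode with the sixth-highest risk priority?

120

RPN = Severity × Occurrence × Detection:
  Item 2: 8 × 6 × 4 = 192
  Item 3: 8 × 2 × 10 = 160
  Item 4: 9 × 6 × 3 = 162
  Item 5: 5 × 5 × 6 = 150
  Item 6: 3 × 8 × 5 = 120
  Item 7: 1 × 7 × 3 = 21
  Item 8: 9 × 5 × 7 = 315
Sorted descending: 315, 192, 162, 160, 150, 120, 21.
The sixth-highest RPN is 120 (Item 6).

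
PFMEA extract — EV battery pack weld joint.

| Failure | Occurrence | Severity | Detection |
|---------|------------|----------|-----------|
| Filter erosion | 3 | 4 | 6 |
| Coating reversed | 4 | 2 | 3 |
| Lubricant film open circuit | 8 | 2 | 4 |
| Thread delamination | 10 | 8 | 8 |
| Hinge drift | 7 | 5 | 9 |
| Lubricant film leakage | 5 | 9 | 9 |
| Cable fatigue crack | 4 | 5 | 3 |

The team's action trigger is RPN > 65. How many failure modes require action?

4

RPN = Severity × Occurrence × Detection:
  Filter erosion: 4 × 3 × 6 = 72
  Coating reversed: 2 × 4 × 3 = 24
  Lubricant film open circuit: 2 × 8 × 4 = 64
  Thread delamination: 8 × 10 × 8 = 640
  Hinge drift: 5 × 7 × 9 = 315
  Lubricant film leakage: 9 × 5 × 9 = 405
  Cable fatigue crack: 5 × 4 × 3 = 60
Modes with RPN > 65: Filter erosion (72), Thread delamination (640), Hinge drift (315), Lubricant film leakage (405) → 4.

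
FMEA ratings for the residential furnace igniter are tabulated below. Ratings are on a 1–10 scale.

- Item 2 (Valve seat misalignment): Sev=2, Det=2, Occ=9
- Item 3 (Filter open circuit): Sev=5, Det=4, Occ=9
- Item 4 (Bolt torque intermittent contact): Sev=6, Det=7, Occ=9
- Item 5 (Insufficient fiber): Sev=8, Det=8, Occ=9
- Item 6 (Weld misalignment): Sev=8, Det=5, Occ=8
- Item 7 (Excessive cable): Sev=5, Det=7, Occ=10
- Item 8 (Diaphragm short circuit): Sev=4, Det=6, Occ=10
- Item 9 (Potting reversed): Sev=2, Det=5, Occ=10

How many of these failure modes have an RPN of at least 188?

5

RPN = Severity × Occurrence × Detection:
  Item 2: 2 × 9 × 2 = 36
  Item 3: 5 × 9 × 4 = 180
  Item 4: 6 × 9 × 7 = 378
  Item 5: 8 × 9 × 8 = 576
  Item 6: 8 × 8 × 5 = 320
  Item 7: 5 × 10 × 7 = 350
  Item 8: 4 × 10 × 6 = 240
  Item 9: 2 × 10 × 5 = 100
Modes with RPN ≥ 188: Item 4 (378), Item 5 (576), Item 6 (320), Item 7 (350), Item 8 (240) → 5.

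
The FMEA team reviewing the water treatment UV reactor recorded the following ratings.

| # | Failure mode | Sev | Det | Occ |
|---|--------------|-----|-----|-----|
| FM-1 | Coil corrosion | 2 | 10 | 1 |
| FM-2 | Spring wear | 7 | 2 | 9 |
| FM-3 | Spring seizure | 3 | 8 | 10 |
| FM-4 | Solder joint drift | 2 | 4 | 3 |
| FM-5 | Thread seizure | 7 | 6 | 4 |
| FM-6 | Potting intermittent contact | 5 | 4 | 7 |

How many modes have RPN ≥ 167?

RPN = Severity × Occurrence × Detection:
  FM-1: 2 × 1 × 10 = 20
  FM-2: 7 × 9 × 2 = 126
  FM-3: 3 × 10 × 8 = 240
  FM-4: 2 × 3 × 4 = 24
  FM-5: 7 × 4 × 6 = 168
  FM-6: 5 × 7 × 4 = 140
Modes with RPN ≥ 167: FM-3 (240), FM-5 (168) → 2.

2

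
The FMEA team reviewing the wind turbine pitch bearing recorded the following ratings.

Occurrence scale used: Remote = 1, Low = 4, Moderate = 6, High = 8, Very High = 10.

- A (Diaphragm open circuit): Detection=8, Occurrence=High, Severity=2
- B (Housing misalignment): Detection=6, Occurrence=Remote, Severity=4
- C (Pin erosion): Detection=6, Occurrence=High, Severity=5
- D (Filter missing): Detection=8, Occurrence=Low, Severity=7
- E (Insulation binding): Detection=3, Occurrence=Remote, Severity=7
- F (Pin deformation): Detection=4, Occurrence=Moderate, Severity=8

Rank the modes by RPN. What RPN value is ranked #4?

128

RPN = Severity × Occurrence × Detection:
  A: 2 × 8 × 8 = 128
  B: 4 × 1 × 6 = 24
  C: 5 × 8 × 6 = 240
  D: 7 × 4 × 8 = 224
  E: 7 × 1 × 3 = 21
  F: 8 × 6 × 4 = 192
Sorted descending: 240, 224, 192, 128, 24, 21.
The fourth-highest RPN is 128 (A).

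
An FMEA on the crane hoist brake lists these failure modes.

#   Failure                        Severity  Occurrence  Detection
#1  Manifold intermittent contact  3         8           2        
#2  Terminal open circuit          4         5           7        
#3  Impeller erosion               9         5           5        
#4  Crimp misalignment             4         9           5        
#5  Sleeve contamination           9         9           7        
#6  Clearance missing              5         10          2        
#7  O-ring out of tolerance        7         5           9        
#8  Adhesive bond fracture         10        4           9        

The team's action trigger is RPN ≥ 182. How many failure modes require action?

4

RPN = Severity × Occurrence × Detection:
  #1: 3 × 8 × 2 = 48
  #2: 4 × 5 × 7 = 140
  #3: 9 × 5 × 5 = 225
  #4: 4 × 9 × 5 = 180
  #5: 9 × 9 × 7 = 567
  #6: 5 × 10 × 2 = 100
  #7: 7 × 5 × 9 = 315
  #8: 10 × 4 × 9 = 360
Modes with RPN ≥ 182: #3 (225), #5 (567), #7 (315), #8 (360) → 4.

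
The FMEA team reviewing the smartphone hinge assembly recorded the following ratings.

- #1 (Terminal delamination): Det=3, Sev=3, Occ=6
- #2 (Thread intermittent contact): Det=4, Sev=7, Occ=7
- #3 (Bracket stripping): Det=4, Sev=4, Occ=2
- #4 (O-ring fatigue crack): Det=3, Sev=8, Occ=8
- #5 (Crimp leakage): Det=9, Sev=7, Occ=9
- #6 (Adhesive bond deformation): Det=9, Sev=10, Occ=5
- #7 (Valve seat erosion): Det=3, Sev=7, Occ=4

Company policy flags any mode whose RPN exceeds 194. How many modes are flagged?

3

RPN = Severity × Occurrence × Detection:
  #1: 3 × 6 × 3 = 54
  #2: 7 × 7 × 4 = 196
  #3: 4 × 2 × 4 = 32
  #4: 8 × 8 × 3 = 192
  #5: 7 × 9 × 9 = 567
  #6: 10 × 5 × 9 = 450
  #7: 7 × 4 × 3 = 84
Modes with RPN > 194: #2 (196), #5 (567), #6 (450) → 3.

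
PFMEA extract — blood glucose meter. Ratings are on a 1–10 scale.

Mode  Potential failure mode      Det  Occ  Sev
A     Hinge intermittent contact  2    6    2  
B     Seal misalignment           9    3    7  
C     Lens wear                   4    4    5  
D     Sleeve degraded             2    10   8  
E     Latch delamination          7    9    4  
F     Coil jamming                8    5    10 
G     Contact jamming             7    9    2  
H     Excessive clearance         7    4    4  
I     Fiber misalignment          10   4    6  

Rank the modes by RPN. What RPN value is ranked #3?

RPN = Severity × Occurrence × Detection:
  A: 2 × 6 × 2 = 24
  B: 7 × 3 × 9 = 189
  C: 5 × 4 × 4 = 80
  D: 8 × 10 × 2 = 160
  E: 4 × 9 × 7 = 252
  F: 10 × 5 × 8 = 400
  G: 2 × 9 × 7 = 126
  H: 4 × 4 × 7 = 112
  I: 6 × 4 × 10 = 240
Sorted descending: 400, 252, 240, 189, 160, 126, 112, 80, 24.
The third-highest RPN is 240 (I).

240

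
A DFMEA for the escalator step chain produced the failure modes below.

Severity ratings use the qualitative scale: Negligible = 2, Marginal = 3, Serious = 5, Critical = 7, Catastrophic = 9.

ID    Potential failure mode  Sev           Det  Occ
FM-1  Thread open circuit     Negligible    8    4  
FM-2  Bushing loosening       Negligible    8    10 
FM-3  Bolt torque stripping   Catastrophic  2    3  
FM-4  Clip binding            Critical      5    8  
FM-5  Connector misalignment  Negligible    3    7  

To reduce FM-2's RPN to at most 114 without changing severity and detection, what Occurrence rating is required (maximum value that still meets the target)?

FM-2: S=2, O=10, D=8 → current RPN = 160.
Fixed product = 16. Need 16 × O ≤ 114, so O ≤ 114/16 = 7.12.
Maximum integer Occurrence rating = 7 (gives RPN 112; O=8 would give 128 > 114).

7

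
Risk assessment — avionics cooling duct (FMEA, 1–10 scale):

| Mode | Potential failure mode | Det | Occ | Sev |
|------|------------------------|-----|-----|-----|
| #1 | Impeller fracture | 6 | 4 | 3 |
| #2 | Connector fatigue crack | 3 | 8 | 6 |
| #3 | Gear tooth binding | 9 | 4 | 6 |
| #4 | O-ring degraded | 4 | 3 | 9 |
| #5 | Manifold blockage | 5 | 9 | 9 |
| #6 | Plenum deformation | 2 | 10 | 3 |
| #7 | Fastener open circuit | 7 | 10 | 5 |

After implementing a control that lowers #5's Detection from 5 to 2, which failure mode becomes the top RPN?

RPN = Severity × Occurrence × Detection:
  #1: 3 × 4 × 6 = 72
  #2: 6 × 8 × 3 = 144
  #3: 6 × 4 × 9 = 216
  #4: 9 × 3 × 4 = 108
  #5: 9 × 9 × 5 = 405
  #6: 3 × 10 × 2 = 60
  #7: 5 × 10 × 7 = 350
After action: #5 → 9 × 9 × 2 = 162.
Revised RPNs: #7=350, #3=216, #5=162, #2=144, #4=108, #1=72, #6=60.
Highest is now #7 (350).

#7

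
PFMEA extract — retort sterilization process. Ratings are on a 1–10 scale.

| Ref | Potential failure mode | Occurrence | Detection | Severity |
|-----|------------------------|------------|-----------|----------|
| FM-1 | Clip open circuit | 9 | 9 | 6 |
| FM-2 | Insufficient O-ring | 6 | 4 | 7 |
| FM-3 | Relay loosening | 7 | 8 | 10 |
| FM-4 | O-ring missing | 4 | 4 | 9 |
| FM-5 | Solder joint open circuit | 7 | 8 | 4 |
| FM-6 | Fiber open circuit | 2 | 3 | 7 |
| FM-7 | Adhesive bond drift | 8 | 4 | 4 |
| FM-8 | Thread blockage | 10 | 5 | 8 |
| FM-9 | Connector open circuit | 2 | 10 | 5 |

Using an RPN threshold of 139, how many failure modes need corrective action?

6

RPN = Severity × Occurrence × Detection:
  FM-1: 6 × 9 × 9 = 486
  FM-2: 7 × 6 × 4 = 168
  FM-3: 10 × 7 × 8 = 560
  FM-4: 9 × 4 × 4 = 144
  FM-5: 4 × 7 × 8 = 224
  FM-6: 7 × 2 × 3 = 42
  FM-7: 4 × 8 × 4 = 128
  FM-8: 8 × 10 × 5 = 400
  FM-9: 5 × 2 × 10 = 100
Modes with RPN ≥ 139: FM-1 (486), FM-2 (168), FM-3 (560), FM-4 (144), FM-5 (224), FM-8 (400) → 6.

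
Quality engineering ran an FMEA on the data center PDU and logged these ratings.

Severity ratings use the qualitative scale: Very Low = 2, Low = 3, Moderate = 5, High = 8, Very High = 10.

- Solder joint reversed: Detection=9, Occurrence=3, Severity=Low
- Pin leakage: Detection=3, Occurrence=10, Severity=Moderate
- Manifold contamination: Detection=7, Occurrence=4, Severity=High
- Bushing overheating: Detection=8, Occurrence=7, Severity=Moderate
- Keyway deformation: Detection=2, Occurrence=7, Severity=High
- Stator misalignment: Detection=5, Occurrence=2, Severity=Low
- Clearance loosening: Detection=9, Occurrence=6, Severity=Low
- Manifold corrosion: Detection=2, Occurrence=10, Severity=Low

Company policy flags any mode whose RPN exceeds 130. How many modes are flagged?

RPN = Severity × Occurrence × Detection:
  Solder joint reversed: 3 × 3 × 9 = 81
  Pin leakage: 5 × 10 × 3 = 150
  Manifold contamination: 8 × 4 × 7 = 224
  Bushing overheating: 5 × 7 × 8 = 280
  Keyway deformation: 8 × 7 × 2 = 112
  Stator misalignment: 3 × 2 × 5 = 30
  Clearance loosening: 3 × 6 × 9 = 162
  Manifold corrosion: 3 × 10 × 2 = 60
Modes with RPN > 130: Pin leakage (150), Manifold contamination (224), Bushing overheating (280), Clearance loosening (162) → 4.

4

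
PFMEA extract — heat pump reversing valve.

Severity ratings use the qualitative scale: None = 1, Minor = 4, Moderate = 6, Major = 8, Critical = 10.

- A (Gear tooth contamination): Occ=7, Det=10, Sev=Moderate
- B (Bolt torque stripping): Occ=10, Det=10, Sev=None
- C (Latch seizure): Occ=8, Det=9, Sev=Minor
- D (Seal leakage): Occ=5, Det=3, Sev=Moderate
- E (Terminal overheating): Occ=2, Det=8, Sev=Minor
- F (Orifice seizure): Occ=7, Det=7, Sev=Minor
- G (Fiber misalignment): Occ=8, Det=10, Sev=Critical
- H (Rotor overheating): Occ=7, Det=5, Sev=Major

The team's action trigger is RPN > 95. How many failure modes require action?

RPN = Severity × Occurrence × Detection:
  A: 6 × 7 × 10 = 420
  B: 1 × 10 × 10 = 100
  C: 4 × 8 × 9 = 288
  D: 6 × 5 × 3 = 90
  E: 4 × 2 × 8 = 64
  F: 4 × 7 × 7 = 196
  G: 10 × 8 × 10 = 800
  H: 8 × 7 × 5 = 280
Modes with RPN > 95: A (420), B (100), C (288), F (196), G (800), H (280) → 6.

6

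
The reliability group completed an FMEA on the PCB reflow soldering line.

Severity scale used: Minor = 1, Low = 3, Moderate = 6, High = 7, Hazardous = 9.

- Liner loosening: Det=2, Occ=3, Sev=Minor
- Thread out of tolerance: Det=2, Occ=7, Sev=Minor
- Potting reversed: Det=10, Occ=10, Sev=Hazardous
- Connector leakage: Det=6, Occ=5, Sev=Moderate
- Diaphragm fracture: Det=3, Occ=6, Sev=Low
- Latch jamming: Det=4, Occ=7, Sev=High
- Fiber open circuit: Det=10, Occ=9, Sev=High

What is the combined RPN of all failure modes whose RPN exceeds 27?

1960

RPN = Severity × Occurrence × Detection:
  Liner loosening: 1 × 3 × 2 = 6
  Thread out of tolerance: 1 × 7 × 2 = 14
  Potting reversed: 9 × 10 × 10 = 900
  Connector leakage: 6 × 5 × 6 = 180
  Diaphragm fracture: 3 × 6 × 3 = 54
  Latch jamming: 7 × 7 × 4 = 196
  Fiber open circuit: 7 × 9 × 10 = 630
RPN > 27: Potting reversed (900), Connector leakage (180), Diaphragm fracture (54), Latch jamming (196), Fiber open circuit (630).
Sum: 900 + 180 + 54 + 196 + 630 = 1960.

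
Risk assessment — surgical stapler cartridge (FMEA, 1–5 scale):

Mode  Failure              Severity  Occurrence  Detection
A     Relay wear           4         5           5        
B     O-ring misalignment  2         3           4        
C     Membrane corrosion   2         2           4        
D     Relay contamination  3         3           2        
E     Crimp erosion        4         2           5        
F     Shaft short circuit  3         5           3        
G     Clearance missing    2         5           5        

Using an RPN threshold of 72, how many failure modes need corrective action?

1

RPN = Severity × Occurrence × Detection:
  A: 4 × 5 × 5 = 100
  B: 2 × 3 × 4 = 24
  C: 2 × 2 × 4 = 16
  D: 3 × 3 × 2 = 18
  E: 4 × 2 × 5 = 40
  F: 3 × 5 × 3 = 45
  G: 2 × 5 × 5 = 50
Modes with RPN ≥ 72: A (100) → 1.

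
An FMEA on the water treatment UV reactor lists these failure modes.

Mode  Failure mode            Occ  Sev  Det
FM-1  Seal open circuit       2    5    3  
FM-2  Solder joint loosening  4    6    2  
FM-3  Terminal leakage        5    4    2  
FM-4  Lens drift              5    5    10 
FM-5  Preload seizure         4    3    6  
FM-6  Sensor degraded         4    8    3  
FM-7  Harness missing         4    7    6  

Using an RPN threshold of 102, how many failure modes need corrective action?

2

RPN = Severity × Occurrence × Detection:
  FM-1: 5 × 2 × 3 = 30
  FM-2: 6 × 4 × 2 = 48
  FM-3: 4 × 5 × 2 = 40
  FM-4: 5 × 5 × 10 = 250
  FM-5: 3 × 4 × 6 = 72
  FM-6: 8 × 4 × 3 = 96
  FM-7: 7 × 4 × 6 = 168
Modes with RPN ≥ 102: FM-4 (250), FM-7 (168) → 2.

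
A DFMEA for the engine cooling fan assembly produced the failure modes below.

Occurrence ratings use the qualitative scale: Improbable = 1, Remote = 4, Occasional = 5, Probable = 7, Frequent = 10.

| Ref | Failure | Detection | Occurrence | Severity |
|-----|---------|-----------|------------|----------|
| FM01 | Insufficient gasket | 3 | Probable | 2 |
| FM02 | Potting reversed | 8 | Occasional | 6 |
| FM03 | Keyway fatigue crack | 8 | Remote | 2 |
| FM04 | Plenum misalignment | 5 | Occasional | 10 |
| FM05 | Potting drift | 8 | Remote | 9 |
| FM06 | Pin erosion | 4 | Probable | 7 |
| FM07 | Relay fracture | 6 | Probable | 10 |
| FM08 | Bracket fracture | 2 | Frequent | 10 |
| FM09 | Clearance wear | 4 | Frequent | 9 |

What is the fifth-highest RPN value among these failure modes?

240

RPN = Severity × Occurrence × Detection:
  FM01: 2 × 7 × 3 = 42
  FM02: 6 × 5 × 8 = 240
  FM03: 2 × 4 × 8 = 64
  FM04: 10 × 5 × 5 = 250
  FM05: 9 × 4 × 8 = 288
  FM06: 7 × 7 × 4 = 196
  FM07: 10 × 7 × 6 = 420
  FM08: 10 × 10 × 2 = 200
  FM09: 9 × 10 × 4 = 360
Sorted descending: 420, 360, 288, 250, 240, 200, 196, 64, 42.
The fifth-highest RPN is 240 (FM02).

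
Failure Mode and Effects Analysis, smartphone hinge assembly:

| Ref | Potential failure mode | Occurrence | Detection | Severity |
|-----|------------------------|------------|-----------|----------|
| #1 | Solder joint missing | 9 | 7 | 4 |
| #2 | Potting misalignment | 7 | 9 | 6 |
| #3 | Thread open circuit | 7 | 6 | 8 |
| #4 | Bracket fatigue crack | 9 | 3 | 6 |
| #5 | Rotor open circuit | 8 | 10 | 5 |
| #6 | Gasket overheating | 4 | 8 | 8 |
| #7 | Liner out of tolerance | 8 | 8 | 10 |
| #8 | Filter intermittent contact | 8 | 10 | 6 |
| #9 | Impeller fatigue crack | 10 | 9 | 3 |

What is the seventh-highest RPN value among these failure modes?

RPN = Severity × Occurrence × Detection:
  #1: 4 × 9 × 7 = 252
  #2: 6 × 7 × 9 = 378
  #3: 8 × 7 × 6 = 336
  #4: 6 × 9 × 3 = 162
  #5: 5 × 8 × 10 = 400
  #6: 8 × 4 × 8 = 256
  #7: 10 × 8 × 8 = 640
  #8: 6 × 8 × 10 = 480
  #9: 3 × 10 × 9 = 270
Sorted descending: 640, 480, 400, 378, 336, 270, 256, 252, 162.
The seventh-highest RPN is 256 (#6).

256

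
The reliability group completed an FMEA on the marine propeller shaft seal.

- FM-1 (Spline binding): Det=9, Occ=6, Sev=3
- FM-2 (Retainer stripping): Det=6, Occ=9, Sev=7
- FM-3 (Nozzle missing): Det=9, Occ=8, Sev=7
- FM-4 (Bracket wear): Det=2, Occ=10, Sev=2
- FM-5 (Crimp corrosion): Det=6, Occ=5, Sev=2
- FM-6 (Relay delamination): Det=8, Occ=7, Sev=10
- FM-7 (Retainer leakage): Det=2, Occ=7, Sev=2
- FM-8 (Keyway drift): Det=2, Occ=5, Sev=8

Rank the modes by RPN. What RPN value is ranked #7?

RPN = Severity × Occurrence × Detection:
  FM-1: 3 × 6 × 9 = 162
  FM-2: 7 × 9 × 6 = 378
  FM-3: 7 × 8 × 9 = 504
  FM-4: 2 × 10 × 2 = 40
  FM-5: 2 × 5 × 6 = 60
  FM-6: 10 × 7 × 8 = 560
  FM-7: 2 × 7 × 2 = 28
  FM-8: 8 × 5 × 2 = 80
Sorted descending: 560, 504, 378, 162, 80, 60, 40, 28.
The seventh-highest RPN is 40 (FM-4).

40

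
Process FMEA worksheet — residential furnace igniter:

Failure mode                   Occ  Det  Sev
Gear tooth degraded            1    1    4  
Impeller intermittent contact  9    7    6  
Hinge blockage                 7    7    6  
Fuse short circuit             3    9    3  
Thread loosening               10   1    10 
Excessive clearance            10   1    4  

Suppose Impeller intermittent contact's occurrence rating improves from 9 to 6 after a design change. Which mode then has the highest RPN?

RPN = Severity × Occurrence × Detection:
  Gear tooth degraded: 4 × 1 × 1 = 4
  Impeller intermittent contact: 6 × 9 × 7 = 378
  Hinge blockage: 6 × 7 × 7 = 294
  Fuse short circuit: 3 × 3 × 9 = 81
  Thread loosening: 10 × 10 × 1 = 100
  Excessive clearance: 4 × 10 × 1 = 40
After action: Impeller intermittent contact → 6 × 6 × 7 = 252.
Revised RPNs: Hinge blockage=294, Impeller intermittent contact=252, Thread loosening=100, Fuse short circuit=81, Excessive clearance=40, Gear tooth degraded=4.
Highest is now Hinge blockage (294).

Hinge blockage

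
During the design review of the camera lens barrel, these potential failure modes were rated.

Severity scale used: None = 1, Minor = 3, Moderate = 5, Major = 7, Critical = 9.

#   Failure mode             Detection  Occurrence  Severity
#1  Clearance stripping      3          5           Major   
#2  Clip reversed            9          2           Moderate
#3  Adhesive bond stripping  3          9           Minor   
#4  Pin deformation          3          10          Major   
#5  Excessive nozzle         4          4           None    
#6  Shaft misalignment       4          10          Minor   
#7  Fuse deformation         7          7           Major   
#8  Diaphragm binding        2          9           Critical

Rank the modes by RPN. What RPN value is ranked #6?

90

RPN = Severity × Occurrence × Detection:
  #1: 7 × 5 × 3 = 105
  #2: 5 × 2 × 9 = 90
  #3: 3 × 9 × 3 = 81
  #4: 7 × 10 × 3 = 210
  #5: 1 × 4 × 4 = 16
  #6: 3 × 10 × 4 = 120
  #7: 7 × 7 × 7 = 343
  #8: 9 × 9 × 2 = 162
Sorted descending: 343, 210, 162, 120, 105, 90, 81, 16.
The sixth-highest RPN is 90 (#2).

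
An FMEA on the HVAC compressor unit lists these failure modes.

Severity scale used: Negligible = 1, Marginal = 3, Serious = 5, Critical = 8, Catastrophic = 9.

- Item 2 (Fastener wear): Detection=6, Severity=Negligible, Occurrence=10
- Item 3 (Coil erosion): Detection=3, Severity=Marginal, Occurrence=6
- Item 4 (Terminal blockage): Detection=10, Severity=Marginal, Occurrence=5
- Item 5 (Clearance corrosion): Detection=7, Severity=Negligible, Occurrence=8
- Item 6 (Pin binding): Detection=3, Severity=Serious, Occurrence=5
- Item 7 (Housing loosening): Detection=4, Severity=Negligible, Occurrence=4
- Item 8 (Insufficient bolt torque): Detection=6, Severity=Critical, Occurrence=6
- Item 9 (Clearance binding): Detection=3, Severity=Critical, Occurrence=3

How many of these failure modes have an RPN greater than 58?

5

RPN = Severity × Occurrence × Detection:
  Item 2: 1 × 10 × 6 = 60
  Item 3: 3 × 6 × 3 = 54
  Item 4: 3 × 5 × 10 = 150
  Item 5: 1 × 8 × 7 = 56
  Item 6: 5 × 5 × 3 = 75
  Item 7: 1 × 4 × 4 = 16
  Item 8: 8 × 6 × 6 = 288
  Item 9: 8 × 3 × 3 = 72
Modes with RPN > 58: Item 2 (60), Item 4 (150), Item 6 (75), Item 8 (288), Item 9 (72) → 5.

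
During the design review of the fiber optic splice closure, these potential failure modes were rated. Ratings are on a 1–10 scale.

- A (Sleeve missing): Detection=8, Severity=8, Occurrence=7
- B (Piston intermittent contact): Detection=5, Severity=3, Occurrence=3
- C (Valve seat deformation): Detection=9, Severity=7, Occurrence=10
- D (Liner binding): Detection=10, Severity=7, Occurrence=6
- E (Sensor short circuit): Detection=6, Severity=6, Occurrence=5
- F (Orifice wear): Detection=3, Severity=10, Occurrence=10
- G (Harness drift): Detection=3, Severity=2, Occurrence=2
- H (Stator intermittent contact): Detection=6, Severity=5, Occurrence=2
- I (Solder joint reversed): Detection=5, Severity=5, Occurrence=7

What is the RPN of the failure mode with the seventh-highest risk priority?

RPN = Severity × Occurrence × Detection:
  A: 8 × 7 × 8 = 448
  B: 3 × 3 × 5 = 45
  C: 7 × 10 × 9 = 630
  D: 7 × 6 × 10 = 420
  E: 6 × 5 × 6 = 180
  F: 10 × 10 × 3 = 300
  G: 2 × 2 × 3 = 12
  H: 5 × 2 × 6 = 60
  I: 5 × 7 × 5 = 175
Sorted descending: 630, 448, 420, 300, 180, 175, 60, 45, 12.
The seventh-highest RPN is 60 (H).

60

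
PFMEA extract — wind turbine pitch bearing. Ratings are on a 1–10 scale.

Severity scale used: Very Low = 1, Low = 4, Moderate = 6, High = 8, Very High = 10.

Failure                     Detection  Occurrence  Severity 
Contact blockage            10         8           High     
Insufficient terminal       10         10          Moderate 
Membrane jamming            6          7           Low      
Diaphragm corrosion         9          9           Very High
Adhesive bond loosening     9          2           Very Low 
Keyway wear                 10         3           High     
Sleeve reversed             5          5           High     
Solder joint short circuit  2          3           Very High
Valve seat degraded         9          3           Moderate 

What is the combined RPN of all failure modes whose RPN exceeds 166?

RPN = Severity × Occurrence × Detection:
  Contact blockage: 8 × 8 × 10 = 640
  Insufficient terminal: 6 × 10 × 10 = 600
  Membrane jamming: 4 × 7 × 6 = 168
  Diaphragm corrosion: 10 × 9 × 9 = 810
  Adhesive bond loosening: 1 × 2 × 9 = 18
  Keyway wear: 8 × 3 × 10 = 240
  Sleeve reversed: 8 × 5 × 5 = 200
  Solder joint short circuit: 10 × 3 × 2 = 60
  Valve seat degraded: 6 × 3 × 9 = 162
RPN > 166: Contact blockage (640), Insufficient terminal (600), Membrane jamming (168), Diaphragm corrosion (810), Keyway wear (240), Sleeve reversed (200).
Sum: 640 + 600 + 168 + 810 + 240 + 200 = 2658.

2658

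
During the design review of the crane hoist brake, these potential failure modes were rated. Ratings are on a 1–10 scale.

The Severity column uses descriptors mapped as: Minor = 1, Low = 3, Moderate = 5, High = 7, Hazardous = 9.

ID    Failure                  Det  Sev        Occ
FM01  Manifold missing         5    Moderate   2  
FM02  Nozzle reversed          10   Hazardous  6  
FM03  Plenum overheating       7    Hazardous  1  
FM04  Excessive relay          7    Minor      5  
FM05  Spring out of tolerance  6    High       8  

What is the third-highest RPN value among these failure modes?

RPN = Severity × Occurrence × Detection:
  FM01: 5 × 2 × 5 = 50
  FM02: 9 × 6 × 10 = 540
  FM03: 9 × 1 × 7 = 63
  FM04: 1 × 5 × 7 = 35
  FM05: 7 × 8 × 6 = 336
Sorted descending: 540, 336, 63, 50, 35.
The third-highest RPN is 63 (FM03).

63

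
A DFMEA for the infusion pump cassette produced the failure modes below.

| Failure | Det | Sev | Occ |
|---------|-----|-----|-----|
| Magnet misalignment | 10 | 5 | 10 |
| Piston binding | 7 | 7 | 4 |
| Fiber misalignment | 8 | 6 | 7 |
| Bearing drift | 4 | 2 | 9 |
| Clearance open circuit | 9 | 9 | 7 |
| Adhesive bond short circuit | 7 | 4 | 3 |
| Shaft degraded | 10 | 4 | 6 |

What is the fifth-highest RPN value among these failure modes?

196

RPN = Severity × Occurrence × Detection:
  Magnet misalignment: 5 × 10 × 10 = 500
  Piston binding: 7 × 4 × 7 = 196
  Fiber misalignment: 6 × 7 × 8 = 336
  Bearing drift: 2 × 9 × 4 = 72
  Clearance open circuit: 9 × 7 × 9 = 567
  Adhesive bond short circuit: 4 × 3 × 7 = 84
  Shaft degraded: 4 × 6 × 10 = 240
Sorted descending: 567, 500, 336, 240, 196, 84, 72.
The fifth-highest RPN is 196 (Piston binding).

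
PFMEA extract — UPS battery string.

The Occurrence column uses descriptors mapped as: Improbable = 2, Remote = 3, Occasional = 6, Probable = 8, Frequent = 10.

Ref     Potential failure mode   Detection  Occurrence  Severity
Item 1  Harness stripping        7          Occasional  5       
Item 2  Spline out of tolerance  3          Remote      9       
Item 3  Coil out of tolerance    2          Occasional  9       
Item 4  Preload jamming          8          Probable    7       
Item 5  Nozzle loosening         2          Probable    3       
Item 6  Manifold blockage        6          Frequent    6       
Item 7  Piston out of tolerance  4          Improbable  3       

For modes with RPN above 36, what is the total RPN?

1255

RPN = Severity × Occurrence × Detection:
  Item 1: 5 × 6 × 7 = 210
  Item 2: 9 × 3 × 3 = 81
  Item 3: 9 × 6 × 2 = 108
  Item 4: 7 × 8 × 8 = 448
  Item 5: 3 × 8 × 2 = 48
  Item 6: 6 × 10 × 6 = 360
  Item 7: 3 × 2 × 4 = 24
RPN > 36: Item 1 (210), Item 2 (81), Item 3 (108), Item 4 (448), Item 5 (48), Item 6 (360).
Sum: 210 + 81 + 108 + 448 + 48 + 360 = 1255.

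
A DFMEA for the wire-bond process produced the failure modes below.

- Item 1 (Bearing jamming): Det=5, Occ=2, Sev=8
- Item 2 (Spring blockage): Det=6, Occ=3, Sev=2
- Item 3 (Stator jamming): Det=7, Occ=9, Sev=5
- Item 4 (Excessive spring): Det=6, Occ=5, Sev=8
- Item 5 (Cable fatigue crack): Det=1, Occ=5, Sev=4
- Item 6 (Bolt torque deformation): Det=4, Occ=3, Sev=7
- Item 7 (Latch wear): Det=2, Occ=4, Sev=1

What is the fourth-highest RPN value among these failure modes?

RPN = Severity × Occurrence × Detection:
  Item 1: 8 × 2 × 5 = 80
  Item 2: 2 × 3 × 6 = 36
  Item 3: 5 × 9 × 7 = 315
  Item 4: 8 × 5 × 6 = 240
  Item 5: 4 × 5 × 1 = 20
  Item 6: 7 × 3 × 4 = 84
  Item 7: 1 × 4 × 2 = 8
Sorted descending: 315, 240, 84, 80, 36, 20, 8.
The fourth-highest RPN is 80 (Item 1).

80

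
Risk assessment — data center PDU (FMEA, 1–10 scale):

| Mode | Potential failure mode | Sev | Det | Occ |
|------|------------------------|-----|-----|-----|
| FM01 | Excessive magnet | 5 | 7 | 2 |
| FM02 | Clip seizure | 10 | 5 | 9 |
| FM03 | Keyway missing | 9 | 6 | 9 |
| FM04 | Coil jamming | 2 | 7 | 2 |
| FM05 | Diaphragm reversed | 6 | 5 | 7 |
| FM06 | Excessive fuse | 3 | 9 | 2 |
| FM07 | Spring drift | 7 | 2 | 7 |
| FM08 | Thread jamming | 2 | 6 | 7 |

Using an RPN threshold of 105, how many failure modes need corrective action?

RPN = Severity × Occurrence × Detection:
  FM01: 5 × 2 × 7 = 70
  FM02: 10 × 9 × 5 = 450
  FM03: 9 × 9 × 6 = 486
  FM04: 2 × 2 × 7 = 28
  FM05: 6 × 7 × 5 = 210
  FM06: 3 × 2 × 9 = 54
  FM07: 7 × 7 × 2 = 98
  FM08: 2 × 7 × 6 = 84
Modes with RPN ≥ 105: FM02 (450), FM03 (486), FM05 (210) → 3.

3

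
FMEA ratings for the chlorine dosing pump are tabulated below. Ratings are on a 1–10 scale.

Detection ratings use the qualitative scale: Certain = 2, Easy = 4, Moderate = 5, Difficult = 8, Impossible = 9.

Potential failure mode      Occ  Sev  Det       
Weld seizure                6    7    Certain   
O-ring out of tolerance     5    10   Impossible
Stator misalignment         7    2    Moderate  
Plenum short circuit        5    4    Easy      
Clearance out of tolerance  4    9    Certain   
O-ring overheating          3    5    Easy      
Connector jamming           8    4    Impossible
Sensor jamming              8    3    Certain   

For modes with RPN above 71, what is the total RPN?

RPN = Severity × Occurrence × Detection:
  Weld seizure: 7 × 6 × 2 = 84
  O-ring out of tolerance: 10 × 5 × 9 = 450
  Stator misalignment: 2 × 7 × 5 = 70
  Plenum short circuit: 4 × 5 × 4 = 80
  Clearance out of tolerance: 9 × 4 × 2 = 72
  O-ring overheating: 5 × 3 × 4 = 60
  Connector jamming: 4 × 8 × 9 = 288
  Sensor jamming: 3 × 8 × 2 = 48
RPN > 71: Weld seizure (84), O-ring out of tolerance (450), Plenum short circuit (80), Clearance out of tolerance (72), Connector jamming (288).
Sum: 84 + 450 + 80 + 72 + 288 = 974.

974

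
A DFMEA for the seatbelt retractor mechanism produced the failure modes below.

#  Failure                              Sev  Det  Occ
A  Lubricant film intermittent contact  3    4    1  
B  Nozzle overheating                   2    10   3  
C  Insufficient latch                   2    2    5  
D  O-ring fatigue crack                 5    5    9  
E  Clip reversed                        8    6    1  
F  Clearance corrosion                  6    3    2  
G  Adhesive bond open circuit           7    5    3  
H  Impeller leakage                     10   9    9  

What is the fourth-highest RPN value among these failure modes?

60

RPN = Severity × Occurrence × Detection:
  A: 3 × 1 × 4 = 12
  B: 2 × 3 × 10 = 60
  C: 2 × 5 × 2 = 20
  D: 5 × 9 × 5 = 225
  E: 8 × 1 × 6 = 48
  F: 6 × 2 × 3 = 36
  G: 7 × 3 × 5 = 105
  H: 10 × 9 × 9 = 810
Sorted descending: 810, 225, 105, 60, 48, 36, 20, 12.
The fourth-highest RPN is 60 (B).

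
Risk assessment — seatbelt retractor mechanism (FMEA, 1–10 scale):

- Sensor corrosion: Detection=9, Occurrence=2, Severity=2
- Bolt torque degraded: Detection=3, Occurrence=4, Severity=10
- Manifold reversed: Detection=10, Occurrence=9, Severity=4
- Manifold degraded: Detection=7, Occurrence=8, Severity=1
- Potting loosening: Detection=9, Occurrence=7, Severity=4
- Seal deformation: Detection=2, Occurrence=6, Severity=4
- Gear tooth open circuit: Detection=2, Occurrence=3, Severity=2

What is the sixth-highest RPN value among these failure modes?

36

RPN = Severity × Occurrence × Detection:
  Sensor corrosion: 2 × 2 × 9 = 36
  Bolt torque degraded: 10 × 4 × 3 = 120
  Manifold reversed: 4 × 9 × 10 = 360
  Manifold degraded: 1 × 8 × 7 = 56
  Potting loosening: 4 × 7 × 9 = 252
  Seal deformation: 4 × 6 × 2 = 48
  Gear tooth open circuit: 2 × 3 × 2 = 12
Sorted descending: 360, 252, 120, 56, 48, 36, 12.
The sixth-highest RPN is 36 (Sensor corrosion).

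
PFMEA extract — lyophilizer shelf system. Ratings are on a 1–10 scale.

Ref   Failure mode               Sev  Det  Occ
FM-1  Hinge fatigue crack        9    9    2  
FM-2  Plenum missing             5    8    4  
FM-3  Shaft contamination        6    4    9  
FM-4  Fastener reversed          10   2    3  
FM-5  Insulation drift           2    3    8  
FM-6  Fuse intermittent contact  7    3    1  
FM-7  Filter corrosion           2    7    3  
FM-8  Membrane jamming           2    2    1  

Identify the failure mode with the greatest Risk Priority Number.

RPN = Severity × Occurrence × Detection:
  FM-1: 9 × 2 × 9 = 162
  FM-2: 5 × 4 × 8 = 160
  FM-3: 6 × 9 × 4 = 216
  FM-4: 10 × 3 × 2 = 60
  FM-5: 2 × 8 × 3 = 48
  FM-6: 7 × 1 × 3 = 21
  FM-7: 2 × 3 × 7 = 42
  FM-8: 2 × 1 × 2 = 4
Highest RPN is 216 → FM-3.

FM-3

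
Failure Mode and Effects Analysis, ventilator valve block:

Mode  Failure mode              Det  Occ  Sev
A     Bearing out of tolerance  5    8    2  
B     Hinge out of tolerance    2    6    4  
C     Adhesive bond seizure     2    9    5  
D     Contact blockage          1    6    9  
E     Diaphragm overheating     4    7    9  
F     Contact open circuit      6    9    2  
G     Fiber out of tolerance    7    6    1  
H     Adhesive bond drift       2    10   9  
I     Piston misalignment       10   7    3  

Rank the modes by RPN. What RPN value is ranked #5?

90

RPN = Severity × Occurrence × Detection:
  A: 2 × 8 × 5 = 80
  B: 4 × 6 × 2 = 48
  C: 5 × 9 × 2 = 90
  D: 9 × 6 × 1 = 54
  E: 9 × 7 × 4 = 252
  F: 2 × 9 × 6 = 108
  G: 1 × 6 × 7 = 42
  H: 9 × 10 × 2 = 180
  I: 3 × 7 × 10 = 210
Sorted descending: 252, 210, 180, 108, 90, 80, 54, 48, 42.
The fifth-highest RPN is 90 (C).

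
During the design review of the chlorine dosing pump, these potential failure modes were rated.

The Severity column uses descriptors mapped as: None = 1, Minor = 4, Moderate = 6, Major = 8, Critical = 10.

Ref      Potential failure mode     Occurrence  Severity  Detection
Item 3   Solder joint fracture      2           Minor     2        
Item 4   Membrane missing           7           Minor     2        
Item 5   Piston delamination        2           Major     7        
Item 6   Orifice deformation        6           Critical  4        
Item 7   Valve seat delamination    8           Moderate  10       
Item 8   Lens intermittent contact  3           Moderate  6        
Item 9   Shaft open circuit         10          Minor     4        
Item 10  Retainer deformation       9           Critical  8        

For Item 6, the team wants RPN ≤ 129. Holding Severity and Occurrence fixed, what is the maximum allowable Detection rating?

Item 6: S=10, O=6, D=4 → current RPN = 240.
Fixed product = 60. Need 60 × D ≤ 129, so D ≤ 129/60 = 2.15.
Maximum integer Detection rating = 2 (gives RPN 120; D=3 would give 180 > 129).

2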